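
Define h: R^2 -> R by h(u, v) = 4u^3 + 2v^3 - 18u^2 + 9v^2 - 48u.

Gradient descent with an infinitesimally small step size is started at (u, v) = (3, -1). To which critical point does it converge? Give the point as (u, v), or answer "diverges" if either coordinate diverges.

h is separable, so gradient descent decouples: u follows -∂h/∂u, v follows -∂h/∂v.
∂h/∂u = 12(u - 4)(u + 1); at u=3 this is -48, so u increases.
∂h/∂v = 6v(v + 3); at v=-1 this is -12, so v increases.
u converges to its nearest critical value 4 (a local min of the u-part); v converges to 0. The iterate converges to (4, 0).

(4, 0)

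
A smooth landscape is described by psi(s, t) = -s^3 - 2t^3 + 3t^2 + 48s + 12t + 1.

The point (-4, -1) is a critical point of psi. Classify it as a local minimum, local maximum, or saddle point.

local minimum

The mixed partial ∂²psi/∂s∂t is 0, so the Hessian at any point is diag(psi_ss, psi_tt) = diag(-6s, 6(-2t + 1)).
At (-4, -1): H = diag(24, 18).
Both eigenvalues are positive, so H is positive definite: a local minimum.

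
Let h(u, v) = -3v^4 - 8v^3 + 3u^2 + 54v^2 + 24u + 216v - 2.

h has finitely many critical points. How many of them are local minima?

1

h separates as a function of u plus a function of v, so ∇h=0 decouples.
∂h/∂u = 6(u + 4) = 0 at u ∈ {-4}; ∂h/∂v = -12(v - 3)(v + 2)(v + 3) = 0 at v ∈ {-3, -2, 3}.
The Hessian is diagonal: diag(h_uu, h_vv). Second derivatives: h_uu(-4)=6; h_vv(-3)=-72, h_vv(-2)=60, h_vv(3)=-360.
Local minima occur where both diagonal entries positive: (-4, -2). Count: 1.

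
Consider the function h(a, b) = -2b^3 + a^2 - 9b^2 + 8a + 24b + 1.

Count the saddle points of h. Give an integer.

h separates as a function of a plus a function of b, so ∇h=0 decouples.
∂h/∂a = 2(a + 4) = 0 at a ∈ {-4}; ∂h/∂b = -6(b - 1)(b + 4) = 0 at b ∈ {-4, 1}.
The Hessian is diagonal: diag(h_aa, h_bb). Second derivatives: h_aa(-4)=2; h_bb(-4)=30, h_bb(1)=-30.
Saddle points occur where the two diagonal entries have opposite signs: (-4, 1). Count: 1.

1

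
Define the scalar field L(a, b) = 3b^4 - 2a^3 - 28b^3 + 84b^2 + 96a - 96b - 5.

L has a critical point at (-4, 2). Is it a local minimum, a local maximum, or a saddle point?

saddle point

The mixed partial ∂²L/∂a∂b is 0, so the Hessian at any point is diag(L_aa, L_bb) = diag(-12a, 12(3b^2 - 14b + 14)).
At (-4, 2): H = diag(48, -24).
The eigenvalues have opposite signs, so H is indefinite: a saddle point.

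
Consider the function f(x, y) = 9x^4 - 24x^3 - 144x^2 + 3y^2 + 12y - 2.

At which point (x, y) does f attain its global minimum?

f(x,y) separates as P(x) + Q(y) − 2, so its minimum is min P + min Q − 2.
P'(x) = 36x(x - 4)(x + 2) vanishes at x ∈ {-2, 0, 4}; Q'(y) = 6y + 12 vanishes at y ∈ {-2}.
Local minima of P (where P''>0): P(-2)=-240, P(4)=-1536. Local minima of Q: Q(-2)=-12.
So the global minimum of f is P(4) + Q(-2) − 2 = -1536 − 12 − 2 = -1550, attained at (4, -2).

(4, -2)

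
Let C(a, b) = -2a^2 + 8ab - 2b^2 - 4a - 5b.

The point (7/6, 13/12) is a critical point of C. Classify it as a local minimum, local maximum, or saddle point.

saddle point

The Hessian of C is constant: H = [[-4, 8], [8, -4]].
det(H) = (-4)·(-4) − 8² = -48.
Since det(H) < 0, H is indefinite and the critical point is a saddle point.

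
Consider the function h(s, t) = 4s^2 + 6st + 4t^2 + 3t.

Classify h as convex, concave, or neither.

convex

h is quadratic, so its Hessian is the constant matrix H = [[8, 6], [6, 8]].
det(H) = 28, tr(H) = 16.
det(H) > 0 and tr(H) > 0, so H is positive definite everywhere: convex.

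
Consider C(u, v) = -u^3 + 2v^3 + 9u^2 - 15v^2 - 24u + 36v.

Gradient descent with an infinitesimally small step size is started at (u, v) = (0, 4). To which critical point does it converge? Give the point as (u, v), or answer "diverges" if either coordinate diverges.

C is separable, so gradient descent decouples: u follows -∂C/∂u, v follows -∂C/∂v.
∂C/∂u = -3(u - 4)(u - 2); at u=0 this is -24, so u increases.
∂C/∂v = 6(v - 3)(v - 2); at v=4 this is 12, so v decreases.
u converges to its nearest critical value 2 (a local min of the u-part); v converges to 3. The iterate converges to (2, 3).

(2, 3)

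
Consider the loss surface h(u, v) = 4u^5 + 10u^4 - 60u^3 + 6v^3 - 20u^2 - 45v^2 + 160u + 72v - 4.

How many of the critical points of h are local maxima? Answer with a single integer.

2

h separates as a function of u plus a function of v, so ∇h=0 decouples.
∂h/∂u = 20(u - 2)(u - 1)(u + 1)(u + 4) = 0 at u ∈ {-4, -1, 1, 2}; ∂h/∂v = 18(v - 4)(v - 1) = 0 at v ∈ {1, 4}.
The Hessian is diagonal: diag(h_uu, h_vv). Second derivatives: h_uu(-4)=-1800, h_uu(-1)=360, h_uu(1)=-200, h_uu(2)=360; h_vv(1)=-54, h_vv(4)=54.
Local maxima occur where both diagonal entries negative: (-4, 1), (1, 1). Count: 2.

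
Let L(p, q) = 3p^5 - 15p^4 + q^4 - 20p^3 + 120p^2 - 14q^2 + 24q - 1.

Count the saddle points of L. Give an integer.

L separates as a function of p plus a function of q, so ∇L=0 decouples.
∂L/∂p = 15p(p - 4)(p - 2)(p + 2) = 0 at p ∈ {-2, 0, 2, 4}; ∂L/∂q = 4(q - 2)(q - 1)(q + 3) = 0 at q ∈ {-3, 1, 2}.
The Hessian is diagonal: diag(L_pp, L_qq). Second derivatives: L_pp(-2)=-720, L_pp(0)=240, L_pp(2)=-240, L_pp(4)=720; L_qq(-3)=80, L_qq(1)=-16, L_qq(2)=20.
Saddle points occur where the two diagonal entries have opposite signs: (-2, -3), (-2, 2), (0, 1), (2, -3), (2, 2), (4, 1). Count: 6.

6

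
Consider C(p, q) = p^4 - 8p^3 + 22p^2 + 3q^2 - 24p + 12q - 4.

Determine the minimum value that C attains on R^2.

C(p,q) separates as A(p) + B(q) − 4, so its minimum is min A + min B − 4.
A'(p) = 4(p - 3)(p - 2)(p - 1) vanishes at p ∈ {1, 2, 3}; B'(q) = 6q + 12 vanishes at q ∈ {-2}.
Local minima of A (where A''>0): A(1)=-9, A(3)=-9. Local minima of B: B(-2)=-12.
So the global minimum of C is A(1) + B(-2) − 4 = -9 − 12 − 4 = -25, attained at (1, -2).

-25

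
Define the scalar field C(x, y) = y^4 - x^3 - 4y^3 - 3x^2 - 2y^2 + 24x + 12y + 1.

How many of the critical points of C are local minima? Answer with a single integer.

C separates as a function of x plus a function of y, so ∇C=0 decouples.
∂C/∂x = -3(x - 2)(x + 4) = 0 at x ∈ {-4, 2}; ∂C/∂y = 4(y - 3)(y - 1)(y + 1) = 0 at y ∈ {-1, 1, 3}.
The Hessian is diagonal: diag(C_xx, C_yy). Second derivatives: C_xx(-4)=18, C_xx(2)=-18; C_yy(-1)=32, C_yy(1)=-16, C_yy(3)=32.
Local minima occur where both diagonal entries positive: (-4, -1), (-4, 3). Count: 2.

2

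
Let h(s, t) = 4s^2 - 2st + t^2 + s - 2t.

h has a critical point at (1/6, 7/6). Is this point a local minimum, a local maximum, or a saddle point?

local minimum

The Hessian of h is constant: H = [[8, -2], [-2, 2]].
det(H) = 8·2 − (-2)² = 12.
det(H) > 0 and tr(H) = 10 > 0, so H is positive definite and the point is a local minimum.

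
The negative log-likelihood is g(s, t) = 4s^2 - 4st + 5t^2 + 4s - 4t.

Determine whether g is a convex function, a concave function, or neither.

g is quadratic, so its Hessian is the constant matrix H = [[8, -4], [-4, 10]].
det(H) = 64, tr(H) = 18.
det(H) > 0 and tr(H) > 0, so H is positive definite everywhere: convex.

convex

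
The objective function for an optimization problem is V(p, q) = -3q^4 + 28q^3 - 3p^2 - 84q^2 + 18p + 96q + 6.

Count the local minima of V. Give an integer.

V separates as a function of p plus a function of q, so ∇V=0 decouples.
∂V/∂p = -6(p - 3) = 0 at p ∈ {3}; ∂V/∂q = -12(q - 4)(q - 2)(q - 1) = 0 at q ∈ {1, 2, 4}.
The Hessian is diagonal: diag(V_pp, V_qq). Second derivatives: V_pp(3)=-6; V_qq(1)=-36, V_qq(2)=24, V_qq(4)=-72.
Local minima occur where both diagonal entries positive: none. Count: 0.

0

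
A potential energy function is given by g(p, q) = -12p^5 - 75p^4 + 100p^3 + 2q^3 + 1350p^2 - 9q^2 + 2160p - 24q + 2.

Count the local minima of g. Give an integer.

2

g separates as a function of p plus a function of q, so ∇g=0 decouples.
∂g/∂p = -60(p - 3)(p + 1)(p + 3)(p + 4) = 0 at p ∈ {-4, -3, -1, 3}; ∂g/∂q = 6(q - 4)(q + 1) = 0 at q ∈ {-1, 4}.
The Hessian is diagonal: diag(g_pp, g_qq). Second derivatives: g_pp(-4)=1260, g_pp(-3)=-720, g_pp(-1)=1440, g_pp(3)=-10080; g_qq(-1)=-30, g_qq(4)=30.
Local minima occur where both diagonal entries positive: (-4, 4), (-1, 4). Count: 2.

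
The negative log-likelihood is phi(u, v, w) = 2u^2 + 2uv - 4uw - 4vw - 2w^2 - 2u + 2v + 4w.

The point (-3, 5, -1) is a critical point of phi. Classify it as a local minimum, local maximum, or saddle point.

The Hessian is constant: H = [[4, 2, -4], [2, 0, -4], [-4, -4, -4]].
Leading principal minors: Δ₁ = 4, Δ₂ = -4, Δ₃ = 16.
The minors fit neither the all-positive nor the alternating-sign pattern, so H is indefinite: a saddle point.

saddle point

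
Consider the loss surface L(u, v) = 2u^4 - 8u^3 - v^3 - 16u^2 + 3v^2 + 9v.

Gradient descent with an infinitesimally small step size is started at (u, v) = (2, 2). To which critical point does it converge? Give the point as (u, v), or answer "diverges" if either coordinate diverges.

L is separable, so gradient descent decouples: u follows -∂L/∂u, v follows -∂L/∂v.
∂L/∂u = 8u(u - 4)(u + 1); at u=2 this is -96, so u increases.
∂L/∂v = -3(v - 3)(v + 1); at v=2 this is 9, so v decreases.
u converges to its nearest critical value 4 (a local min of the u-part); v converges to -1. The iterate converges to (4, -1).

(4, -1)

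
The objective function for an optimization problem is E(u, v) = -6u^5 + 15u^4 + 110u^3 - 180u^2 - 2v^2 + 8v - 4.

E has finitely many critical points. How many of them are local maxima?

2

E separates as a function of u plus a function of v, so ∇E=0 decouples.
∂E/∂u = -30u(u - 4)(u - 1)(u + 3) = 0 at u ∈ {-3, 0, 1, 4}; ∂E/∂v = -4(v - 2) = 0 at v ∈ {2}.
The Hessian is diagonal: diag(E_uu, E_vv). Second derivatives: E_uu(-3)=2520, E_uu(0)=-360, E_uu(1)=360, E_uu(4)=-2520; E_vv(2)=-4.
Local maxima occur where both diagonal entries negative: (0, 2), (4, 2). Count: 2.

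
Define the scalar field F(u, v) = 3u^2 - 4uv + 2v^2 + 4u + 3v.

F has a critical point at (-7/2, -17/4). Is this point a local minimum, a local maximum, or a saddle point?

The Hessian of F is constant: H = [[6, -4], [-4, 4]].
det(H) = 6·4 − (-4)² = 8.
det(H) > 0 and tr(H) = 10 > 0, so H is positive definite and the point is a local minimum.

local minimum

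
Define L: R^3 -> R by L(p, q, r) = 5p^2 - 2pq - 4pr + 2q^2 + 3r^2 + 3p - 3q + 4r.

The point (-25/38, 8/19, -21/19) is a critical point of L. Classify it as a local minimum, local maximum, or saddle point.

local minimum

The Hessian is constant: H = [[10, -2, -4], [-2, 4, 0], [-4, 0, 6]].
Leading principal minors: Δ₁ = 10, Δ₂ = 36, Δ₃ = 152.
All leading minors are positive, so H is positive definite: a local minimum.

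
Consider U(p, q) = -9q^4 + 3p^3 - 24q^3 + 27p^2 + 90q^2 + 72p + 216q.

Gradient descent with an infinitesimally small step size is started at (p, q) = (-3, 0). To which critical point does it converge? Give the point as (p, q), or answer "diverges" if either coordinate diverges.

(-2, -1)

U is separable, so gradient descent decouples: p follows -∂U/∂p, q follows -∂U/∂q.
∂U/∂p = 9(p + 2)(p + 4); at p=-3 this is -9, so p increases.
∂U/∂q = -36(q - 2)(q + 1)(q + 3); at q=0 this is 216, so q decreases.
p converges to its nearest critical value -2 (a local min of the p-part); q converges to -1. The iterate converges to (-2, -1).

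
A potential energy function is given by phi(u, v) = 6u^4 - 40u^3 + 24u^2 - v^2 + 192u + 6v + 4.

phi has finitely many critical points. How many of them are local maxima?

phi separates as a function of u plus a function of v, so ∇phi=0 decouples.
∂phi/∂u = 24(u - 4)(u - 2)(u + 1) = 0 at u ∈ {-1, 2, 4}; ∂phi/∂v = -2(v - 3) = 0 at v ∈ {3}.
The Hessian is diagonal: diag(phi_uu, phi_vv). Second derivatives: phi_uu(-1)=360, phi_uu(2)=-144, phi_uu(4)=240; phi_vv(3)=-2.
Local maxima occur where both diagonal entries negative: (2, 3). Count: 1.

1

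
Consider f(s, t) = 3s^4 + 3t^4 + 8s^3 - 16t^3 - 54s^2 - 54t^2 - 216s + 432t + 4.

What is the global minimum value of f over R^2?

-1778

f(s,t) separates as P(s) + Q(t) + 4, so its minimum is min P + min Q + 4.
P'(s) = 12(s - 3)(s + 2)(s + 3) vanishes at s ∈ {-3, -2, 3}; Q'(t) = 12(t - 4)(t - 3)(t + 3) vanishes at t ∈ {-3, 3, 4}.
Local minima of P (where P''>0): P(-3)=189, P(3)=-675. Local minima of Q: Q(-3)=-1107, Q(4)=608.
So the global minimum of f is P(3) + Q(-3) + 4 = -675 − 1107 + 4 = -1778, attained at (3, -3).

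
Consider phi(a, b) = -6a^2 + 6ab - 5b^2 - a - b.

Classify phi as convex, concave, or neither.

concave

phi is quadratic, so its Hessian is the constant matrix H = [[-12, 6], [6, -10]].
det(H) = 84, tr(H) = -22.
det(H) > 0 and tr(H) < 0, so H is negative definite everywhere: concave.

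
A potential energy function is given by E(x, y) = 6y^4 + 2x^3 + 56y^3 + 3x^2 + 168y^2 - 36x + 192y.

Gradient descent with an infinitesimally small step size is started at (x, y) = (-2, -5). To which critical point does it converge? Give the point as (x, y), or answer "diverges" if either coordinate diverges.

(2, -4)

E is separable, so gradient descent decouples: x follows -∂E/∂x, y follows -∂E/∂y.
∂E/∂x = 6(x - 2)(x + 3); at x=-2 this is -24, so x increases.
∂E/∂y = 24(y + 1)(y + 2)(y + 4); at y=-5 this is -288, so y increases.
x converges to its nearest critical value 2 (a local min of the x-part); y converges to -4. The iterate converges to (2, -4).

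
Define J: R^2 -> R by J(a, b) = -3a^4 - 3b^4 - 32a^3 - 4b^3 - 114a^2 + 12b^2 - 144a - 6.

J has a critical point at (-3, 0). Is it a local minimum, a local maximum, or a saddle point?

The mixed partial ∂²J/∂a∂b is 0, so the Hessian at any point is diag(J_aa, J_bb) = diag(-12(3a^2 + 16a + 19), 12(-3b^2 - 2b + 2)).
At (-3, 0): H = diag(24, 24).
Both eigenvalues are positive, so H is positive definite: a local minimum.

local minimum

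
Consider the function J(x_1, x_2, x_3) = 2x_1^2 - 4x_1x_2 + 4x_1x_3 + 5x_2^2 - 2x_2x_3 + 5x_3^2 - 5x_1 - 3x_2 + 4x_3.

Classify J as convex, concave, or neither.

J is quadratic, so its Hessian is the constant matrix H = [[4, -4, 4], [-4, 10, -2], [4, -2, 10]].
Leading principal minors: 4, 24, 128.
All positive ⇒ H ≻ 0 ⇒ convex.

convex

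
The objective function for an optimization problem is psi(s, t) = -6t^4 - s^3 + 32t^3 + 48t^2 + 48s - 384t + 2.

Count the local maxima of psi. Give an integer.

psi separates as a function of s plus a function of t, so ∇psi=0 decouples.
∂psi/∂s = -3(s - 4)(s + 4) = 0 at s ∈ {-4, 4}; ∂psi/∂t = -24(t - 4)(t - 2)(t + 2) = 0 at t ∈ {-2, 2, 4}.
The Hessian is diagonal: diag(psi_ss, psi_tt). Second derivatives: psi_ss(-4)=24, psi_ss(4)=-24; psi_tt(-2)=-576, psi_tt(2)=192, psi_tt(4)=-288.
Local maxima occur where both diagonal entries negative: (4, -2), (4, 4). Count: 2.

2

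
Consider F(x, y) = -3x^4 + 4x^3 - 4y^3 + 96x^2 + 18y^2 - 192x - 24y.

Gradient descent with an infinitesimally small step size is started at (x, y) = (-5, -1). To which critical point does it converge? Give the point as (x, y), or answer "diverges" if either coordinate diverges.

diverges

F is separable, so gradient descent decouples: x follows -∂F/∂x, y follows -∂F/∂y.
∂F/∂x = -12(x - 4)(x - 1)(x + 4); at x=-5 this is 648, so x decreases.
∂F/∂y = -12(y - 2)(y - 1); at y=-1 this is -72, so y increases.
The x-coordinate has no critical point in that direction and runs off to infinity.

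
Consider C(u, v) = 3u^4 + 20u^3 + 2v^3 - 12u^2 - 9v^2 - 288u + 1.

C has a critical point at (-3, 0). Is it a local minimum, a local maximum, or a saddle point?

local maximum

The mixed partial ∂²C/∂u∂v is 0, so the Hessian at any point is diag(C_uu, C_vv) = diag(12(3u^2 + 10u - 2), 6(2v - 3)).
At (-3, 0): H = diag(-60, -18).
Both eigenvalues are negative, so H is negative definite: a local maximum.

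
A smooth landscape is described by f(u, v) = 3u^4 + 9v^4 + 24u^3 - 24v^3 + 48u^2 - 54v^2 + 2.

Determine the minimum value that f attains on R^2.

f(u,v) separates as P(u) + Q(v) + 2, so its minimum is min P + min Q + 2.
P'(u) = 12u(u + 2)(u + 4) vanishes at u ∈ {-4, -2, 0}; Q'(v) = 36v(v - 3)(v + 1) vanishes at v ∈ {-1, 0, 3}.
Local minima of P (where P''>0): P(-4)=0, P(0)=0. Local minima of Q: Q(-1)=-21, Q(3)=-405.
So the global minimum of f is P(-4) + Q(3) + 2 = 0 − 405 + 2 = -403, attained at (-4, 3).

-403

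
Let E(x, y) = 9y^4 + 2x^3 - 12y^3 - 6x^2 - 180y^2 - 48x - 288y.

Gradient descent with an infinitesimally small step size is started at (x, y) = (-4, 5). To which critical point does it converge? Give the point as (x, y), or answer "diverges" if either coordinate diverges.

diverges

E is separable, so gradient descent decouples: x follows -∂E/∂x, y follows -∂E/∂y.
∂E/∂x = 6(x - 4)(x + 2); at x=-4 this is 96, so x decreases.
∂E/∂y = 36(y - 4)(y + 1)(y + 2); at y=5 this is 1512, so y decreases.
The x-coordinate has no critical point in that direction and runs off to infinity.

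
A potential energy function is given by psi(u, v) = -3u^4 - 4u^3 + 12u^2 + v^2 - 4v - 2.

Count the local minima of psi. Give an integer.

psi separates as a function of u plus a function of v, so ∇psi=0 decouples.
∂psi/∂u = -12u(u - 1)(u + 2) = 0 at u ∈ {-2, 0, 1}; ∂psi/∂v = 2(v - 2) = 0 at v ∈ {2}.
The Hessian is diagonal: diag(psi_uu, psi_vv). Second derivatives: psi_uu(-2)=-72, psi_uu(0)=24, psi_uu(1)=-36; psi_vv(2)=2.
Local minima occur where both diagonal entries positive: (0, 2). Count: 1.

1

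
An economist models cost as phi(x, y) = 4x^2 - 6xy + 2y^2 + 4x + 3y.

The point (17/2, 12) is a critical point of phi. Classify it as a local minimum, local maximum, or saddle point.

saddle point

The Hessian of phi is constant: H = [[8, -6], [-6, 4]].
det(H) = 8·4 − (-6)² = -4.
Since det(H) < 0, H is indefinite and the critical point is a saddle point.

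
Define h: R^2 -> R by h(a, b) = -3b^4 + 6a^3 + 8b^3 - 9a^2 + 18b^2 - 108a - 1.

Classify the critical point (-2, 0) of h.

saddle point

The mixed partial ∂²h/∂a∂b is 0, so the Hessian at any point is diag(h_aa, h_bb) = diag(18(2a - 1), 12(-3b^2 + 4b + 3)).
At (-2, 0): H = diag(-90, 36).
The eigenvalues have opposite signs, so H is indefinite: a saddle point.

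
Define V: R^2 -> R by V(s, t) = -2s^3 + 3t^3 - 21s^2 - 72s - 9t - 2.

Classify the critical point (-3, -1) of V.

local maximum

The mixed partial ∂²V/∂s∂t is 0, so the Hessian at any point is diag(V_ss, V_tt) = diag(-6(2s + 7), 18t).
At (-3, -1): H = diag(-6, -18).
Both eigenvalues are negative, so H is negative definite: a local maximum.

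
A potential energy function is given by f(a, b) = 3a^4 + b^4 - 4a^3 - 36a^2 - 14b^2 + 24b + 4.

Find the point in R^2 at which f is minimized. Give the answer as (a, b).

(3, -3)

f(a,b) separates as P(a) + Q(b) + 4, so its minimum is min P + min Q + 4.
P'(a) = 12a(a - 3)(a + 2) vanishes at a ∈ {-2, 0, 3}; Q'(b) = 4(b - 2)(b - 1)(b + 3) vanishes at b ∈ {-3, 1, 2}.
Local minima of P (where P''>0): P(-2)=-64, P(3)=-189. Local minima of Q: Q(-3)=-117, Q(2)=8.
So the global minimum of f is P(3) + Q(-3) + 4 = -189 − 117 + 4 = -302, attained at (3, -3).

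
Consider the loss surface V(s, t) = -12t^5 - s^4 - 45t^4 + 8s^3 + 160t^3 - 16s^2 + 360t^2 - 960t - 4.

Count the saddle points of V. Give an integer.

6

V separates as a function of s plus a function of t, so ∇V=0 decouples.
∂V/∂s = -4s(s - 4)(s - 2) = 0 at s ∈ {0, 2, 4}; ∂V/∂t = -60(t - 2)(t - 1)(t + 2)(t + 4) = 0 at t ∈ {-4, -2, 1, 2}.
The Hessian is diagonal: diag(V_ss, V_tt). Second derivatives: V_ss(0)=-32, V_ss(2)=16, V_ss(4)=-32; V_tt(-4)=3600, V_tt(-2)=-1440, V_tt(1)=900, V_tt(2)=-1440.
Saddle points occur where the two diagonal entries have opposite signs: (0, -4), (0, 1), (2, -2), (2, 2), (4, -4), (4, 1). Count: 6.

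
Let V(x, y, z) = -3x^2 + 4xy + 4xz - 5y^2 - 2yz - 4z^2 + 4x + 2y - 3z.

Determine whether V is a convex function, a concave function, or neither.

concave

V is quadratic, so its Hessian is the constant matrix H = [[-6, 4, 4], [4, -10, -2], [4, -2, -8]].
Leading principal minors: -6, 44, -232.
Signs alternate −, +, − ⇒ H ≺ 0 ⇒ concave.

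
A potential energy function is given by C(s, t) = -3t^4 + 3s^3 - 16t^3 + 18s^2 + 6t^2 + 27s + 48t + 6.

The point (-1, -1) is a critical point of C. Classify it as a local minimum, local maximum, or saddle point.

The mixed partial ∂²C/∂s∂t is 0, so the Hessian at any point is diag(C_ss, C_tt) = diag(18(s + 2), 12(-3t^2 - 8t + 1)).
At (-1, -1): H = diag(18, 72).
Both eigenvalues are positive, so H is positive definite: a local minimum.

local minimum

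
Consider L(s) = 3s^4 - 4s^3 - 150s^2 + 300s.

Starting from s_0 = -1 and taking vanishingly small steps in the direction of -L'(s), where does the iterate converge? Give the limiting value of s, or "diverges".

-5

L'(s) = 12(s - 5)(s - 1)(s + 5), so L'(-1) = 576.
Gradient descent moves in the -L' direction, i.e. s is decreasing.
The nearest critical point in that direction is s = -5, where L'' = 720 > 0 (a local minimum). The iterate converges there.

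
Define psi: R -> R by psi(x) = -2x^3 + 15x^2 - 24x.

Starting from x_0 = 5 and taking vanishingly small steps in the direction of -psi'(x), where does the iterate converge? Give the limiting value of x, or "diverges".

psi'(x) = -6(x - 4)(x - 1), so psi'(5) = -24.
Gradient descent moves in the -psi' direction, i.e. x is increasing.
There is no critical point above x=5, and psi' keeps the same sign, so the iterate runs off to +∞.

diverges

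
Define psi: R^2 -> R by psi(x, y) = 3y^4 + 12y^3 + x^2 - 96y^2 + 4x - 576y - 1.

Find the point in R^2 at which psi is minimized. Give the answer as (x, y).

psi(x,y) separates as P(x) + Q(y) − 1, so its minimum is min P + min Q − 1.
P'(x) = 2x + 4 vanishes at x ∈ {-2}; Q'(y) = 12(y - 4)(y + 3)(y + 4) vanishes at y ∈ {-4, -3, 4}.
Local minima of P (where P''>0): P(-2)=-4. Local minima of Q: Q(-4)=768, Q(4)=-2304.
So the global minimum of psi is P(-2) + Q(4) − 1 = -4 − 2304 − 1 = -2309, attained at (-2, 4).

(-2, 4)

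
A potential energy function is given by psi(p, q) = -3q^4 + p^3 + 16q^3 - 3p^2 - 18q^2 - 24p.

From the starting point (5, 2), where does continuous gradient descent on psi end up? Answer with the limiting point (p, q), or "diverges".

psi is separable, so gradient descent decouples: p follows -∂psi/∂p, q follows -∂psi/∂q.
∂psi/∂p = 3(p - 4)(p + 2); at p=5 this is 21, so p decreases.
∂psi/∂q = -12q(q - 3)(q - 1); at q=2 this is 24, so q decreases.
p converges to its nearest critical value 4 (a local min of the p-part); q converges to 1. The iterate converges to (4, 1).

(4, 1)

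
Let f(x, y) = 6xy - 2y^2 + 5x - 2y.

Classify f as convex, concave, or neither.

neither

f is quadratic, so its Hessian is the constant matrix H = [[0, 6], [6, -4]].
det(H) = -36, tr(H) = -4.
det(H) < 0, so H is indefinite: neither convex nor concave.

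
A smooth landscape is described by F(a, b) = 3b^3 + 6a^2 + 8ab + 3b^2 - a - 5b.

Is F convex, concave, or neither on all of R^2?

neither

The term 3b^3 is cubic, so the Hessian is not constant.
∂²F/∂b² = 18b + 6, which takes both signs as b varies (negative for sufficiently negative b). A diagonal entry of the Hessian changing sign means the Hessian is neither positive- nor negative-semidefinite on all of R^2.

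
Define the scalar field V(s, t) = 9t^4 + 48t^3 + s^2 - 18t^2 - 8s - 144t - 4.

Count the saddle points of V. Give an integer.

V separates as a function of s plus a function of t, so ∇V=0 decouples.
∂V/∂s = 2(s - 4) = 0 at s ∈ {4}; ∂V/∂t = 36(t - 1)(t + 1)(t + 4) = 0 at t ∈ {-4, -1, 1}.
The Hessian is diagonal: diag(V_ss, V_tt). Second derivatives: V_ss(4)=2; V_tt(-4)=540, V_tt(-1)=-216, V_tt(1)=360.
Saddle points occur where the two diagonal entries have opposite signs: (4, -1). Count: 1.

1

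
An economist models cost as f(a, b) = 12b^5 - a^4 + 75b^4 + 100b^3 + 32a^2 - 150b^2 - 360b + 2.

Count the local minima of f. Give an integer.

2

f separates as a function of a plus a function of b, so ∇f=0 decouples.
∂f/∂a = -4a(a - 4)(a + 4) = 0 at a ∈ {-4, 0, 4}; ∂f/∂b = 60(b - 1)(b + 1)(b + 2)(b + 3) = 0 at b ∈ {-3, -2, -1, 1}.
The Hessian is diagonal: diag(f_aa, f_bb). Second derivatives: f_aa(-4)=-128, f_aa(0)=64, f_aa(4)=-128; f_bb(-3)=-480, f_bb(-2)=180, f_bb(-1)=-240, f_bb(1)=1440.
Local minima occur where both diagonal entries positive: (0, -2), (0, 1). Count: 2.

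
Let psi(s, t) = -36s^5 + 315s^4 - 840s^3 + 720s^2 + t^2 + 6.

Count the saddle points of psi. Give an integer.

psi separates as a function of s plus a function of t, so ∇psi=0 decouples.
∂psi/∂s = -180s(s - 4)(s - 2)(s - 1) = 0 at s ∈ {0, 1, 2, 4}; ∂psi/∂t = 2t = 0 at t ∈ {0}.
The Hessian is diagonal: diag(psi_ss, psi_tt). Second derivatives: psi_ss(0)=1440, psi_ss(1)=-540, psi_ss(2)=720, psi_ss(4)=-4320; psi_tt(0)=2.
Saddle points occur where the two diagonal entries have opposite signs: (1, 0), (4, 0). Count: 2.

2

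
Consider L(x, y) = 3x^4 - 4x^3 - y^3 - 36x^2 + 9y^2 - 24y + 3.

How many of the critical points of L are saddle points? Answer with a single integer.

L separates as a function of x plus a function of y, so ∇L=0 decouples.
∂L/∂x = 12x(x - 3)(x + 2) = 0 at x ∈ {-2, 0, 3}; ∂L/∂y = -3(y - 4)(y - 2) = 0 at y ∈ {2, 4}.
The Hessian is diagonal: diag(L_xx, L_yy). Second derivatives: L_xx(-2)=120, L_xx(0)=-72, L_xx(3)=180; L_yy(2)=6, L_yy(4)=-6.
Saddle points occur where the two diagonal entries have opposite signs: (-2, 4), (0, 2), (3, 4). Count: 3.

3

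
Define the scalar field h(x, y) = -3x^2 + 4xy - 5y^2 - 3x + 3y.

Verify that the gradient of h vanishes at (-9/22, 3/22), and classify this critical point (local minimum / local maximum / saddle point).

local maximum

∇h = (-6x + 4y - 3, 4x - 10y + 3); substituting (-9/22, 3/22) gives ∇h = (0, 0), so (-9/22, 3/22) is indeed a critical point.
The Hessian of h is constant: H = [[-6, 4], [4, -10]].
det(H) = (-6)·(-10) − 4² = 44.
det(H) > 0 and tr(H) = -16 < 0, so H is negative definite and the point is a local maximum.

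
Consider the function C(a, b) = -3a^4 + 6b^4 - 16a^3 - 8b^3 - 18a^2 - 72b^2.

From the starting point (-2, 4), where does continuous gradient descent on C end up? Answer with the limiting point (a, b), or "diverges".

(-1, 3)

C is separable, so gradient descent decouples: a follows -∂C/∂a, b follows -∂C/∂b.
∂C/∂a = -12a(a + 1)(a + 3); at a=-2 this is -24, so a increases.
∂C/∂b = 24b(b - 3)(b + 2); at b=4 this is 576, so b decreases.
a converges to its nearest critical value -1 (a local min of the a-part); b converges to 3. The iterate converges to (-1, 3).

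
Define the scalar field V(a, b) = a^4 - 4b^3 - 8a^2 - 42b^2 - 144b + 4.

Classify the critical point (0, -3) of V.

The mixed partial ∂²V/∂a∂b is 0, so the Hessian at any point is diag(V_aa, V_bb) = diag(4(3a^2 - 4), -12(2b + 7)).
At (0, -3): H = diag(-16, -12).
Both eigenvalues are negative, so H is negative definite: a local maximum.

local maximum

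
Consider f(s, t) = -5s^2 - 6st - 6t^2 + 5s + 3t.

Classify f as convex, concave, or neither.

concave

f is quadratic, so its Hessian is the constant matrix H = [[-10, -6], [-6, -12]].
det(H) = 84, tr(H) = -22.
det(H) > 0 and tr(H) < 0, so H is negative definite everywhere: concave.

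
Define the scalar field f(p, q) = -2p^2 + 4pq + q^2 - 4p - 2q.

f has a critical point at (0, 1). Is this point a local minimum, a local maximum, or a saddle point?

The Hessian of f is constant: H = [[-4, 4], [4, 2]].
det(H) = (-4)·2 − 4² = -24.
Since det(H) < 0, H is indefinite and the critical point is a saddle point.

saddle point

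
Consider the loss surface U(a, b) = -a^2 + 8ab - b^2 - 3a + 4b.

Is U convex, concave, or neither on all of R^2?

U is quadratic, so its Hessian is the constant matrix H = [[-2, 8], [8, -2]].
det(H) = -60, tr(H) = -4.
det(H) < 0, so H is indefinite: neither convex nor concave.

neither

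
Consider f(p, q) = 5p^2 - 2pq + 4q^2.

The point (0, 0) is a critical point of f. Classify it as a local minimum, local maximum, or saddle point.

local minimum

The Hessian of f is constant: H = [[10, -2], [-2, 8]].
det(H) = 10·8 − (-2)² = 76.
det(H) > 0 and tr(H) = 18 > 0, so H is positive definite and the point is a local minimum.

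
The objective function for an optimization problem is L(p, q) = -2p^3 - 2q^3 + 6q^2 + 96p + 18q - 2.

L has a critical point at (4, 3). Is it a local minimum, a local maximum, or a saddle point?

local maximum

The mixed partial ∂²L/∂p∂q is 0, so the Hessian at any point is diag(L_pp, L_qq) = diag(-12p, 12(-q + 1)).
At (4, 3): H = diag(-48, -24).
Both eigenvalues are negative, so H is negative definite: a local maximum.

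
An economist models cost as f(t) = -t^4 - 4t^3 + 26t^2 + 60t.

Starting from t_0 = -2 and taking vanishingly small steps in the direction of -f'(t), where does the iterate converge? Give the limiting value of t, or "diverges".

f'(t) = -4(t - 3)(t + 1)(t + 5), so f'(-2) = -60.
Gradient descent moves in the -f' direction, i.e. t is increasing.
The nearest critical point in that direction is t = -1, where f'' = 64 > 0 (a local minimum). The iterate converges there.

-1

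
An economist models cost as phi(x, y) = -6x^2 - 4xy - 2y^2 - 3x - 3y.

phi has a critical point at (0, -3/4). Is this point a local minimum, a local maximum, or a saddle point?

The Hessian of phi is constant: H = [[-12, -4], [-4, -4]].
det(H) = (-12)·(-4) − (-4)² = 32.
det(H) > 0 and tr(H) = -16 < 0, so H is negative definite and the point is a local maximum.

local maximum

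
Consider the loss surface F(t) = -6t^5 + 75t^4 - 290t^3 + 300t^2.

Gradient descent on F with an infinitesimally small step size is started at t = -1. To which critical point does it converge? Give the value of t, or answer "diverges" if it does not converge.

0

F'(t) = -30t(t - 5)(t - 4)(t - 1), so F'(-1) = -1800.
Gradient descent moves in the -F' direction, i.e. t is increasing.
The nearest critical point in that direction is t = 0, where F'' = 600 > 0 (a local minimum). The iterate converges there.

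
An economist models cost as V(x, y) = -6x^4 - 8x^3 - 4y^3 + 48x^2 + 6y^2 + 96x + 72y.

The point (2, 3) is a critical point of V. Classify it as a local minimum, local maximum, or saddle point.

local maximum

The mixed partial ∂²V/∂x∂y is 0, so the Hessian at any point is diag(V_xx, V_yy) = diag(24(-3x^2 - 2x + 4), 12(-2y + 1)).
At (2, 3): H = diag(-288, -60).
Both eigenvalues are negative, so H is negative definite: a local maximum.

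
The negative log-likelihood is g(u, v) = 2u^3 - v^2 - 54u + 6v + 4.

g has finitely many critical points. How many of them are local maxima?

g separates as a function of u plus a function of v, so ∇g=0 decouples.
∂g/∂u = 6(u - 3)(u + 3) = 0 at u ∈ {-3, 3}; ∂g/∂v = -2(v - 3) = 0 at v ∈ {3}.
The Hessian is diagonal: diag(g_uu, g_vv). Second derivatives: g_uu(-3)=-36, g_uu(3)=36; g_vv(3)=-2.
Local maxima occur where both diagonal entries negative: (-3, 3). Count: 1.

1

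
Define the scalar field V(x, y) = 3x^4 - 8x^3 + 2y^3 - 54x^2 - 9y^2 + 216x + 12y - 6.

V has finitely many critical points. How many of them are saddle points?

3

V separates as a function of x plus a function of y, so ∇V=0 decouples.
∂V/∂x = 12(x - 3)(x - 2)(x + 3) = 0 at x ∈ {-3, 2, 3}; ∂V/∂y = 6(y - 2)(y - 1) = 0 at y ∈ {1, 2}.
The Hessian is diagonal: diag(V_xx, V_yy). Second derivatives: V_xx(-3)=360, V_xx(2)=-60, V_xx(3)=72; V_yy(1)=-6, V_yy(2)=6.
Saddle points occur where the two diagonal entries have opposite signs: (-3, 1), (2, 2), (3, 1). Count: 3.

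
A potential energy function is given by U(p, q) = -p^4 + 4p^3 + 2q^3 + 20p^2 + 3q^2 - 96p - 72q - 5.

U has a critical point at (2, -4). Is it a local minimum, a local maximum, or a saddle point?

saddle point

The mixed partial ∂²U/∂p∂q is 0, so the Hessian at any point is diag(U_pp, U_qq) = diag(4(-3p^2 + 6p + 10), 6(2q + 1)).
At (2, -4): H = diag(40, -42).
The eigenvalues have opposite signs, so H is indefinite: a saddle point.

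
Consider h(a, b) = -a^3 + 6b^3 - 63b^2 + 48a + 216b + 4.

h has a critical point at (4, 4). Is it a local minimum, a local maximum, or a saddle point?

saddle point

The mixed partial ∂²h/∂a∂b is 0, so the Hessian at any point is diag(h_aa, h_bb) = diag(-6a, 18(2b - 7)).
At (4, 4): H = diag(-24, 18).
The eigenvalues have opposite signs, so H is indefinite: a saddle point.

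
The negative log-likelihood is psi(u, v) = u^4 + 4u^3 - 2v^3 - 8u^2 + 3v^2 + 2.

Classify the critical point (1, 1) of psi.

The mixed partial ∂²psi/∂u∂v is 0, so the Hessian at any point is diag(psi_uu, psi_vv) = diag(4(3u^2 + 6u - 4), 6(-2v + 1)).
At (1, 1): H = diag(20, -6).
The eigenvalues have opposite signs, so H is indefinite: a saddle point.

saddle point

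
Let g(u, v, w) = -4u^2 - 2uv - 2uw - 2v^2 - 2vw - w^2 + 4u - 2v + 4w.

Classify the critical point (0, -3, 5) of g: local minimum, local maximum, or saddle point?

local maximum

The Hessian is constant: H = [[-8, -2, -2], [-2, -4, -2], [-2, -2, -2]].
Leading principal minors: Δ₁ = -8, Δ₂ = 28, Δ₃ = -24.
The minors alternate sign starting negative (−, +, −), so H is negative definite: a local maximum.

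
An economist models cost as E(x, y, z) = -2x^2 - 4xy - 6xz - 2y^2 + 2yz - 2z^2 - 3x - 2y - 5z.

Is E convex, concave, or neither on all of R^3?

neither

E is quadratic, so its Hessian is the constant matrix H = [[-4, -4, -6], [-4, -4, 2], [-6, 2, -4]].
Leading principal minors: -4, 0, 256.
Neither pattern holds ⇒ H is indefinite ⇒ neither convex nor concave.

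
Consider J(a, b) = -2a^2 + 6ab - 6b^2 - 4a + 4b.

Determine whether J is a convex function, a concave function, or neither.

J is quadratic, so its Hessian is the constant matrix H = [[-4, 6], [6, -12]].
det(H) = 12, tr(H) = -16.
det(H) > 0 and tr(H) < 0, so H is negative definite everywhere: concave.

concave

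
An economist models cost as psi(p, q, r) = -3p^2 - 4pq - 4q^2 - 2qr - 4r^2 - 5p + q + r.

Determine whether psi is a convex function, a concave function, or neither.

psi is quadratic, so its Hessian is the constant matrix H = [[-6, -4, 0], [-4, -8, -2], [0, -2, -8]].
Leading principal minors: -6, 32, -232.
Signs alternate −, +, − ⇒ H ≺ 0 ⇒ concave.

concave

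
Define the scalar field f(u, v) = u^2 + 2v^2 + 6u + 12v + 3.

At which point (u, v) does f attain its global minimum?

f(u,v) separates as P(u) + Q(v) + 3, so its minimum is min P + min Q + 3.
P'(u) = 2u + 6 vanishes at u ∈ {-3}; Q'(v) = 4v + 12 vanishes at v ∈ {-3}.
Local minima of P (where P''>0): P(-3)=-9. Local minima of Q: Q(-3)=-18.
So the global minimum of f is P(-3) + Q(-3) + 3 = -9 − 18 + 3 = -24, attained at (-3, -3).

(-3, -3)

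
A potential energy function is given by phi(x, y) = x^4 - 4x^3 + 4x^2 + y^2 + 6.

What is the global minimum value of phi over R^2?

6

phi(x,y) separates as P(x) + Q(y) + 6, so its minimum is min P + min Q + 6.
P'(x) = 4x(x - 2)(x - 1) vanishes at x ∈ {0, 1, 2}; Q'(y) = 2y vanishes at y ∈ {0}.
Local minima of P (where P''>0): P(0)=0, P(2)=0. Local minima of Q: Q(0)=0.
So the global minimum of phi is P(0) + Q(0) + 6 = 0 + 0 + 6 = 6, attained at (0, 0).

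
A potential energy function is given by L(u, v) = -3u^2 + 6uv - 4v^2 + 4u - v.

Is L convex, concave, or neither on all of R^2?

L is quadratic, so its Hessian is the constant matrix H = [[-6, 6], [6, -8]].
det(H) = 12, tr(H) = -14.
det(H) > 0 and tr(H) < 0, so H is negative definite everywhere: concave.

concave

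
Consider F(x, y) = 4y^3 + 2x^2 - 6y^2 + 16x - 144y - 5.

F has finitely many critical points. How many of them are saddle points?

F separates as a function of x plus a function of y, so ∇F=0 decouples.
∂F/∂x = 4(x + 4) = 0 at x ∈ {-4}; ∂F/∂y = 12(y - 4)(y + 3) = 0 at y ∈ {-3, 4}.
The Hessian is diagonal: diag(F_xx, F_yy). Second derivatives: F_xx(-4)=4; F_yy(-3)=-84, F_yy(4)=84.
Saddle points occur where the two diagonal entries have opposite signs: (-4, -3). Count: 1.

1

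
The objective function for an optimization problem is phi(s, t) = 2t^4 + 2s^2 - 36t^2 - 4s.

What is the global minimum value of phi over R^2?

-164

phi(s,t) separates as P(s) + Q(t), so its minimum is min P + min Q.
P'(s) = 4s - 4 vanishes at s ∈ {1}; Q'(t) = 8t(t - 3)(t + 3) vanishes at t ∈ {-3, 0, 3}.
Local minima of P (where P''>0): P(1)=-2. Local minima of Q: Q(-3)=-162, Q(3)=-162.
So the global minimum of phi is P(1) + Q(-3) = -2 − 162 = -164, attained at (1, -3).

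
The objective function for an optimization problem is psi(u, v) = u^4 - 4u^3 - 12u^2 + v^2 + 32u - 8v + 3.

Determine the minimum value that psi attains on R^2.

psi(u,v) separates as P(u) + Q(v) + 3, so its minimum is min P + min Q + 3.
P'(u) = 4(u - 4)(u - 1)(u + 2) vanishes at u ∈ {-2, 1, 4}; Q'(v) = 2v - 8 vanishes at v ∈ {4}.
Local minima of P (where P''>0): P(-2)=-64, P(4)=-64. Local minima of Q: Q(4)=-16.
So the global minimum of psi is P(-2) + Q(4) + 3 = -64 − 16 + 3 = -77, attained at (-2, 4).

-77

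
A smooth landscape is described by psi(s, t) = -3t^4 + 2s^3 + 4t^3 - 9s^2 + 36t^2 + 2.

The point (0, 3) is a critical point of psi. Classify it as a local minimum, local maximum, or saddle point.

local maximum

The mixed partial ∂²psi/∂s∂t is 0, so the Hessian at any point is diag(psi_ss, psi_tt) = diag(6(2s - 3), 12(-3t^2 + 2t + 6)).
At (0, 3): H = diag(-18, -180).
Both eigenvalues are negative, so H is negative definite: a local maximum.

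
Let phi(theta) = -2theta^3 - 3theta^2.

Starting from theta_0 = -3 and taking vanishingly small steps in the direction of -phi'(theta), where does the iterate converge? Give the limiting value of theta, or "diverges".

phi'(theta) = -6theta(theta + 1), so phi'(-3) = -36.
Gradient descent moves in the -phi' direction, i.e. theta is increasing.
The nearest critical point in that direction is theta = -1, where phi'' = 6 > 0 (a local minimum). The iterate converges there.

-1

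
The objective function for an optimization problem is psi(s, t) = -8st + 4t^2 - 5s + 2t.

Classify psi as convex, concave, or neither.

neither

psi is quadratic, so its Hessian is the constant matrix H = [[0, -8], [-8, 8]].
det(H) = -64, tr(H) = 8.
det(H) < 0, so H is indefinite: neither convex nor concave.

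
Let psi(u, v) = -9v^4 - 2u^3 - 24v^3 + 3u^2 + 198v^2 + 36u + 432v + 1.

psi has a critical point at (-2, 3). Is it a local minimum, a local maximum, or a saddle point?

saddle point

The mixed partial ∂²psi/∂u∂v is 0, so the Hessian at any point is diag(psi_uu, psi_vv) = diag(6(-2u + 1), 36(-3v^2 - 4v + 11)).
At (-2, 3): H = diag(30, -1008).
The eigenvalues have opposite signs, so H is indefinite: a saddle point.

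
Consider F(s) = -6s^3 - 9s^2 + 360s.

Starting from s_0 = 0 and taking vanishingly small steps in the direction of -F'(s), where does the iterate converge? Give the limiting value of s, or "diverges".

-5

F'(s) = -18(s - 4)(s + 5), so F'(0) = 360.
Gradient descent moves in the -F' direction, i.e. s is decreasing.
The nearest critical point in that direction is s = -5, where F'' = 162 > 0 (a local minimum). The iterate converges there.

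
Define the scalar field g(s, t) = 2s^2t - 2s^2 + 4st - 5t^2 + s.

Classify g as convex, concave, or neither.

The term 2s^2t is cubic, so the Hessian is not constant.
∂²g/∂s² = 4t - 4, which takes both signs as t varies (negative for sufficiently negative t). A diagonal entry of the Hessian changing sign means the Hessian is neither positive- nor negative-semidefinite on all of R^2.

neither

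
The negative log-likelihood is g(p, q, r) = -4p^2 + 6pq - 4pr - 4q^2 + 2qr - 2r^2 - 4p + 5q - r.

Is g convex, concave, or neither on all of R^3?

concave

g is quadratic, so its Hessian is the constant matrix H = [[-8, 6, -4], [6, -8, 2], [-4, 2, -4]].
Leading principal minors: -8, 28, -48.
Signs alternate −, +, − ⇒ H ≺ 0 ⇒ concave.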